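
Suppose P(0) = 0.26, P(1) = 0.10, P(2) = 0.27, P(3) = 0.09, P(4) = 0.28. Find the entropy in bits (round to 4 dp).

2.1744 bits

H = −Σ pᵢ log₂ pᵢ.
−0.26·log₂(0.26) = 0.5053
−0.10·log₂(0.10) = 0.3322
−0.27·log₂(0.27) = 0.5100
−0.09·log₂(0.09) = 0.3127
−0.28·log₂(0.28) = 0.5142
Sum ≈ 2.1744 → 2.1744 bits.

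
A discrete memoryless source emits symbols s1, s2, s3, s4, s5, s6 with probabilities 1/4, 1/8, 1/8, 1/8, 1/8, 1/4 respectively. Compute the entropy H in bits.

Each probability is a power of 1/2, so log₂(1/p) is an integer.
H = Σ p·log₂(1/p) = 1/4·2 + 1/8·3 + 1/8·3 + 1/8·3 + 1/8·3 + 1/4·2 = 2.5 bits.

2.5 bits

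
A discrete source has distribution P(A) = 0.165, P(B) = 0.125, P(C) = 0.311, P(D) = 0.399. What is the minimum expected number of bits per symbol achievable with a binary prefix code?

Repeatedly combine the two least-probable nodes; the expected code length is the sum of the merged weights.
merge 1/8 + 33/200 → 29/100
merge 29/100 + 311/1000 → 601/1000
merge 399/1000 + 601/1000 → 1
L = 29/100 + 601/1000 + 1 = 1891/1000 = 1.891 bits/symbol.

1.891 bits/symbol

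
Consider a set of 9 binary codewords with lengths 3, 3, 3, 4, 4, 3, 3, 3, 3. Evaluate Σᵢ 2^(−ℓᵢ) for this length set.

1

With common denominator 2^4 = 16: Σ 2^(−ℓᵢ) = 2/16 + 2/16 + 2/16 + 1/16 + 1/16 + 2/16 + 2/16 + 2/16 + 2/16 = 16/16 = 1.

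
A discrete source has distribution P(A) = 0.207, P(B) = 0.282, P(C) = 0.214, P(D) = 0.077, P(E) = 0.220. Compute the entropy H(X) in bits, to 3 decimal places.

2.227 bits

H = −Σ pᵢ log₂ pᵢ.
−0.207·log₂(0.207) = 0.4704
−0.282·log₂(0.282) = 0.5150
−0.214·log₂(0.214) = 0.4760
−0.077·log₂(0.077) = 0.2848
−0.220·log₂(0.220) = 0.4806
Sum ≈ 2.2268 → 2.227 bits.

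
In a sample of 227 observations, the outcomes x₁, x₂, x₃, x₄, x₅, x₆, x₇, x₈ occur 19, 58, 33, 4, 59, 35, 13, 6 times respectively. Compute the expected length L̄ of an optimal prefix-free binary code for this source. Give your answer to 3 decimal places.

Probabilities are the counts divided by 227.
Repeatedly combine the two least-probable nodes; the expected code length is the sum of the merged weights.
merge 4/227 + 6/227 → 10/227
merge 10/227 + 13/227 → 23/227
merge 19/227 + 23/227 → 42/227
merge 33/227 + 35/227 → 68/227
merge 42/227 + 58/227 → 100/227
merge 59/227 + 68/227 → 127/227
merge 100/227 + 127/227 → 1
L = 10/227 + 23/227 + 42/227 + 68/227 + 100/227 + 127/227 + 1 = 597/227 ≈ 2.630 bits/symbol.

2.630 bits/symbol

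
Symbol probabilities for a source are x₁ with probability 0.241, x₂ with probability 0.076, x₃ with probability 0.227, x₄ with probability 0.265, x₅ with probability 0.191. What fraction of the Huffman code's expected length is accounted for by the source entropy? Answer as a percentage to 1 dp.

Entropy H = −Σ p log₂ p ≈ 2.2268 bits.
Huffman merges: 19/250+191/1000→267/1000; 227/1000+241/1000→117/250; 53/200+267/1000→133/250; 117/250+133/250→1. L = 2267/1000 ≈ 2.2670.
Efficiency = H/L = 2.2268/2.2670 = 98.2%.

98.2%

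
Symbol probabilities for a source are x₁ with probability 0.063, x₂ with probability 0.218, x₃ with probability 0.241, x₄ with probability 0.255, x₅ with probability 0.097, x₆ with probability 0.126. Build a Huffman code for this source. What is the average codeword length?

2.446 bits/symbol

Repeatedly combine the two least-probable nodes; the expected code length is the sum of the merged weights.
merge 63/1000 + 97/1000 → 4/25
merge 63/500 + 4/25 → 143/500
merge 109/500 + 241/1000 → 459/1000
merge 51/200 + 143/500 → 541/1000
merge 459/1000 + 541/1000 → 1
L = 4/25 + 143/500 + 459/1000 + 541/1000 + 1 = 1223/500 = 2.446 bits/symbol.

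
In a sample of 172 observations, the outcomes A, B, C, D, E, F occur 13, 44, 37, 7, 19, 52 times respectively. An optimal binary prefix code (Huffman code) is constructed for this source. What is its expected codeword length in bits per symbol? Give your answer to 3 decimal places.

2.343 bits/symbol

Probabilities are the counts divided by 172.
Repeatedly combine the two least-probable nodes; the expected code length is the sum of the merged weights.
merge 7/172 + 13/172 → 5/43
merge 19/172 + 5/43 → 39/172
merge 37/172 + 39/172 → 19/43
merge 11/43 + 13/43 → 24/43
merge 19/43 + 24/43 → 1
L = 5/43 + 39/172 + 19/43 + 24/43 + 1 = 403/172 ≈ 2.343 bits/symbol.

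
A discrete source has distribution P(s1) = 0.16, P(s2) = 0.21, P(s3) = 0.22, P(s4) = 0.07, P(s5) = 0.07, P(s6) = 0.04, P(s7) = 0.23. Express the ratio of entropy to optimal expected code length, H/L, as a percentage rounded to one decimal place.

Entropy H = −Σ p log₂ p ≈ 2.5869 bits.
Huffman merges: 1/25+7/100→11/100; 7/100+11/100→9/50; 4/25+9/50→17/50; 21/100+11/50→43/100; 23/100+17/50→57/100; 43/100+57/100→1. L = 263/100 ≈ 2.6300.
Efficiency = H/L = 2.5869/2.6300 = 98.4%.

98.4%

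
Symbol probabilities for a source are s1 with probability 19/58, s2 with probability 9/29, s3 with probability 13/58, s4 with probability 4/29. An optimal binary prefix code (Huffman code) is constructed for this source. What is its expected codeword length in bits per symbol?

2 bits/symbol

Repeatedly combine the two least-probable nodes; the expected code length is the sum of the merged weights.
merge 4/29 + 13/58 → 21/58
merge 9/29 + 19/58 → 37/58
merge 21/58 + 37/58 → 1
L = 21/58 + 37/58 + 1 = 2 bits/symbol.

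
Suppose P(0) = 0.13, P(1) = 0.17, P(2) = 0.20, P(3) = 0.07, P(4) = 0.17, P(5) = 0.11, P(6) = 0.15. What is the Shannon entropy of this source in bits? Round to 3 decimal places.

2.746 bits

H = −Σ pᵢ log₂ pᵢ.
−0.13·log₂(0.13) = 0.3826
−0.17·log₂(0.17) = 0.4346
−0.20·log₂(0.20) = 0.4644
−0.07·log₂(0.07) = 0.2686
−0.17·log₂(0.17) = 0.4346
−0.11·log₂(0.11) = 0.3503
−0.15·log₂(0.15) = 0.4105
Sum ≈ 2.7456 → 2.746 bits.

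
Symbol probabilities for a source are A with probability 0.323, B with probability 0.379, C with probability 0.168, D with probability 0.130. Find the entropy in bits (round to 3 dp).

H = −Σ pᵢ log₂ pᵢ.
−0.323·log₂(0.323) = 0.5266
−0.379·log₂(0.379) = 0.5305
−0.168·log₂(0.168) = 0.4323
−0.130·log₂(0.130) = 0.3826
Sum ≈ 1.8721 → 1.872 bits.

1.872 bits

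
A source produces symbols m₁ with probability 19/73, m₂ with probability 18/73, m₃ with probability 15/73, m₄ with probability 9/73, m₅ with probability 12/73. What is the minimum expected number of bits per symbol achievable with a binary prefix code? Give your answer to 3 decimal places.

2.288 bits/symbol

Repeatedly combine the two least-probable nodes; the expected code length is the sum of the merged weights.
merge 9/73 + 12/73 → 21/73
merge 15/73 + 18/73 → 33/73
merge 19/73 + 21/73 → 40/73
merge 33/73 + 40/73 → 1
L = 21/73 + 33/73 + 40/73 + 1 = 167/73 ≈ 2.288 bits/symbol.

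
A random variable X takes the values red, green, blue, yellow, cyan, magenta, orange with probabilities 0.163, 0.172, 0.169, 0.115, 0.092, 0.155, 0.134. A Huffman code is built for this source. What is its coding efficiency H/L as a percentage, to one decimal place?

Entropy H = −Σ p log₂ p ≈ 2.7778 bits.
Huffman merges: 23/250+23/200→207/1000; 67/500+31/200→289/1000; 163/1000+169/1000→83/250; 43/250+207/1000→379/1000; 289/1000+83/250→621/1000; 379/1000+621/1000→1. L = 707/250 ≈ 2.8280.
Efficiency = H/L = 2.7778/2.8280 = 98.2%.

98.2%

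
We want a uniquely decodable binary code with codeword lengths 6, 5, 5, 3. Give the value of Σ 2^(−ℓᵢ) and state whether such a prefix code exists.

With common denominator 2^6 = 64: Σ 2^(−ℓᵢ) = 1/64 + 2/64 + 2/64 + 8/64 = 13/64 = 0.203125.
Kraft's inequality requires Σ ≤ 1; here Σ = 0.203125 ≤ 1, so such a prefix code exists.

0.203125; yes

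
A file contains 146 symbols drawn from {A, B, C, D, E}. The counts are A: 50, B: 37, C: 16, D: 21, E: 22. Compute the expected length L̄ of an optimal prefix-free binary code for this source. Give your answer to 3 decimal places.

Probabilities are the counts divided by 146.
Repeatedly combine the two least-probable nodes; the expected code length is the sum of the merged weights.
merge 8/73 + 21/146 → 37/146
merge 11/73 + 37/146 → 59/146
merge 37/146 + 25/73 → 87/146
merge 59/146 + 87/146 → 1
L = 37/146 + 59/146 + 87/146 + 1 = 329/146 ≈ 2.253 bits/symbol.

2.253 bits/symbol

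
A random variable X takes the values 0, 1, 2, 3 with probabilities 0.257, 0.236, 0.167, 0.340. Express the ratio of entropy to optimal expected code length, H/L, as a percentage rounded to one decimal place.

97.8%

Entropy H = −Σ p log₂ p ≈ 1.9558 bits.
Huffman merges: 167/1000+59/250→403/1000; 257/1000+17/50→597/1000; 403/1000+597/1000→1. L = 2 ≈ 2.0000.
Efficiency = H/L = 1.9558/2.0000 = 97.8%.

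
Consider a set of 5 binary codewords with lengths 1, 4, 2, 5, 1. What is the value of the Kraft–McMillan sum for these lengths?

1.34375

With common denominator 2^5 = 32: Σ 2^(−ℓᵢ) = 16/32 + 2/32 + 8/32 + 1/32 + 16/32 = 43/32 = 1.34375.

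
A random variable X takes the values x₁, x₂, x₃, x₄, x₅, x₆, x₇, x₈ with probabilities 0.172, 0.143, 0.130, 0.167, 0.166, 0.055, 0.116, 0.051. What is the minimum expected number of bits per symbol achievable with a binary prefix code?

2.934 bits/symbol

Repeatedly combine the two least-probable nodes; the expected code length is the sum of the merged weights.
merge 51/1000 + 11/200 → 53/500
merge 53/500 + 29/250 → 111/500
merge 13/100 + 143/1000 → 273/1000
merge 83/500 + 167/1000 → 333/1000
merge 43/250 + 111/500 → 197/500
merge 273/1000 + 333/1000 → 303/500
merge 197/500 + 303/500 → 1
L = 53/500 + 111/500 + 273/1000 + 333/1000 + 197/500 + 303/500 + 1 = 1467/500 = 2.934 bits/symbol.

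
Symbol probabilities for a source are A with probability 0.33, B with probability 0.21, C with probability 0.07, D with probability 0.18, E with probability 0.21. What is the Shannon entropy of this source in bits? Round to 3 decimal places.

H = −Σ pᵢ log₂ pᵢ.
−0.33·log₂(0.33) = 0.5278
−0.21·log₂(0.21) = 0.4728
−0.07·log₂(0.07) = 0.2686
−0.18·log₂(0.18) = 0.4453
−0.21·log₂(0.21) = 0.4728
Sum ≈ 2.1873 → 2.187 bits.

2.187 bits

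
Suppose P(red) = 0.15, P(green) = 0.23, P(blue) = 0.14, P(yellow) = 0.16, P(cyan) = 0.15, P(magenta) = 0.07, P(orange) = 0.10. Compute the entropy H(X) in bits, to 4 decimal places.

H = −Σ pᵢ log₂ pᵢ.
−0.15·log₂(0.15) = 0.4105
−0.23·log₂(0.23) = 0.4877
−0.14·log₂(0.14) = 0.3971
−0.16·log₂(0.16) = 0.4230
−0.15·log₂(0.15) = 0.4105
−0.07·log₂(0.07) = 0.2686
−0.10·log₂(0.10) = 0.3322
Sum ≈ 2.7296 → 2.7296 bits.

2.7296 bits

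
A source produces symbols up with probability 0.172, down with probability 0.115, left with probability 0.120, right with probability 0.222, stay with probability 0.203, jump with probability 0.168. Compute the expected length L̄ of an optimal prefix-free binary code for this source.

Repeatedly combine the two least-probable nodes; the expected code length is the sum of the merged weights.
merge 23/200 + 3/25 → 47/200
merge 21/125 + 43/250 → 17/50
merge 203/1000 + 111/500 → 17/40
merge 47/200 + 17/50 → 23/40
merge 17/40 + 23/40 → 1
L = 47/200 + 17/50 + 17/40 + 23/40 + 1 = 103/40 = 2.575 bits/symbol.

2.575 bits/symbol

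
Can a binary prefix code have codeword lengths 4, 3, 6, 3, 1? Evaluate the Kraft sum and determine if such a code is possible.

With common denominator 2^6 = 64: Σ 2^(−ℓᵢ) = 4/64 + 8/64 + 1/64 + 8/64 + 32/64 = 53/64 = 0.828125.
Kraft's inequality requires Σ ≤ 1; here Σ = 0.828125 ≤ 1, so such a prefix code exists.

0.828125; yes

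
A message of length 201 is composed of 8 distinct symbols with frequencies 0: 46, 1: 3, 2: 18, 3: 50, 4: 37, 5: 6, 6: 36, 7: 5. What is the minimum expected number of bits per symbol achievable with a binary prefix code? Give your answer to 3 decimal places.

Probabilities are the counts divided by 201.
Repeatedly combine the two least-probable nodes; the expected code length is the sum of the merged weights.
merge 1/67 + 5/201 → 8/201
merge 2/67 + 8/201 → 14/201
merge 14/201 + 6/67 → 32/201
merge 32/201 + 12/67 → 68/201
merge 37/201 + 46/201 → 83/201
merge 50/201 + 68/201 → 118/201
merge 83/201 + 118/201 → 1
L = 8/201 + 14/201 + 32/201 + 68/201 + 83/201 + 118/201 + 1 = 524/201 ≈ 2.607 bits/symbol.

2.607 bits/symbol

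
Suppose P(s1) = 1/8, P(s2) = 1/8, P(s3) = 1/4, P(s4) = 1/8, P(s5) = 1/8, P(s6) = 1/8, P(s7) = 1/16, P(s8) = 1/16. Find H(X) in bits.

2.875 bits

Each probability is a power of 1/2, so log₂(1/p) is an integer.
H = Σ p·log₂(1/p) = 1/8·3 + 1/8·3 + 1/4·2 + 1/8·3 + 1/8·3 + 1/8·3 + 1/16·4 + 1/16·4 = 2.875 bits.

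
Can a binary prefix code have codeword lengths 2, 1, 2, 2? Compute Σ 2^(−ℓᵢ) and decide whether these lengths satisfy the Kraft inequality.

With common denominator 2^2 = 4: Σ 2^(−ℓᵢ) = 1/4 + 2/4 + 1/4 + 1/4 = 5/4 = 1.25.
Kraft's inequality requires Σ ≤ 1; here Σ = 1.25 > 1, so no such prefix code exists.

1.25; no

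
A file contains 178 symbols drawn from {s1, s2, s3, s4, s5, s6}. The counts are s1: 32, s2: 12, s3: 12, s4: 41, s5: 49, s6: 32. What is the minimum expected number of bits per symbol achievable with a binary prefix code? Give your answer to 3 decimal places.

2.449 bits/symbol

Probabilities are the counts divided by 178.
Repeatedly combine the two least-probable nodes; the expected code length is the sum of the merged weights.
merge 6/89 + 6/89 → 12/89
merge 12/89 + 16/89 → 28/89
merge 16/89 + 41/178 → 73/178
merge 49/178 + 28/89 → 105/178
merge 73/178 + 105/178 → 1
L = 12/89 + 28/89 + 73/178 + 105/178 + 1 = 218/89 ≈ 2.449 bits/symbol.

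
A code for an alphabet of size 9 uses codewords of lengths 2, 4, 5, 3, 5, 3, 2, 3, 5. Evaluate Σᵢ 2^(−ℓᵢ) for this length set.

With common denominator 2^5 = 32: Σ 2^(−ℓᵢ) = 8/32 + 2/32 + 1/32 + 4/32 + 1/32 + 4/32 + 8/32 + 4/32 + 1/32 = 33/32 = 1.03125.

1.03125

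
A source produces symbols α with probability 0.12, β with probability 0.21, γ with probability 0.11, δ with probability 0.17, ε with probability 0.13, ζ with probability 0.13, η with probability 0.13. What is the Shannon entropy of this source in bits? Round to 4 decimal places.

H = −Σ pᵢ log₂ pᵢ.
−0.12·log₂(0.12) = 0.3671
−0.21·log₂(0.21) = 0.4728
−0.11·log₂(0.11) = 0.3503
−0.17·log₂(0.17) = 0.4346
−0.13·log₂(0.13) = 0.3826
−0.13·log₂(0.13) = 0.3826
−0.13·log₂(0.13) = 0.3826
Sum ≈ 2.7727 → 2.7727 bits.

2.7727 bits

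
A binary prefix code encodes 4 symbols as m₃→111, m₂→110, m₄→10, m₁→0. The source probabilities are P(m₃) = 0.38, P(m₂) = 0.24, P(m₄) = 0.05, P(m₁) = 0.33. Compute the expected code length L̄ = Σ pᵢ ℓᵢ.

L̄ = Σ pᵢ·ℓᵢ = 0.38·3 + 0.24·3 + 0.05·2 + 0.33·1 = 2.29 bits/symbol.

2.29 bits/symbol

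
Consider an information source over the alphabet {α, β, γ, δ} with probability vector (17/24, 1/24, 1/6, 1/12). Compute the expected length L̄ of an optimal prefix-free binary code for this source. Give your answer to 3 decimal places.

1.417 bits/symbol

Repeatedly combine the two least-probable nodes; the expected code length is the sum of the merged weights.
merge 1/24 + 1/12 → 1/8
merge 1/8 + 1/6 → 7/24
merge 7/24 + 17/24 → 1
L = 1/8 + 7/24 + 1 = 17/12 ≈ 1.417 bits/symbol.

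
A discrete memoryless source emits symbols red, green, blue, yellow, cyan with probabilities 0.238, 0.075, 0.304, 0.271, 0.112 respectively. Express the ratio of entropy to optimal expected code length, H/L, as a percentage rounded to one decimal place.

Entropy H = −Σ p log₂ p ≈ 2.1596 bits.
Huffman merges: 3/40+14/125→187/1000; 187/1000+119/500→17/40; 271/1000+38/125→23/40; 17/40+23/40→1. L = 2187/1000 ≈ 2.1870.
Efficiency = H/L = 2.1596/2.1870 = 98.7%.

98.7%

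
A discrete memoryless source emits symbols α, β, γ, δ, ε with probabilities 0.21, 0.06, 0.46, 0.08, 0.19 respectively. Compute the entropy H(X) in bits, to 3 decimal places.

H = −Σ pᵢ log₂ pᵢ.
−0.21·log₂(0.21) = 0.4728
−0.06·log₂(0.06) = 0.2435
−0.46·log₂(0.46) = 0.5153
−0.08·log₂(0.08) = 0.2915
−0.19·log₂(0.19) = 0.4552
Sum ≈ 1.9784 → 1.978 bits.

1.978 bits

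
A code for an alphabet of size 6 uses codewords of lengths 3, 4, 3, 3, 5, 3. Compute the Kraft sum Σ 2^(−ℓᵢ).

With common denominator 2^5 = 32: Σ 2^(−ℓᵢ) = 4/32 + 2/32 + 4/32 + 4/32 + 1/32 + 4/32 = 19/32 = 0.59375.

0.59375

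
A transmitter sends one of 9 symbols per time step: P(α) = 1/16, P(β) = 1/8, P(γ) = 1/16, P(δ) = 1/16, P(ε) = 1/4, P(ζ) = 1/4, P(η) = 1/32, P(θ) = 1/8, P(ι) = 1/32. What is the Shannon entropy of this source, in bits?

2.8125 bits

Each probability is a power of 1/2, so log₂(1/p) is an integer.
H = Σ p·log₂(1/p) = 1/16·4 + 1/8·3 + 1/16·4 + 1/16·4 + 1/4·2 + 1/4·2 + 1/32·5 + 1/8·3 + 1/32·5 = 2.8125 bits.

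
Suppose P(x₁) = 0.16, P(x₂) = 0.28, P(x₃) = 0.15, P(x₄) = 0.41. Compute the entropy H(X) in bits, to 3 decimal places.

H = −Σ pᵢ log₂ pᵢ.
−0.16·log₂(0.16) = 0.4230
−0.28·log₂(0.28) = 0.5142
−0.15·log₂(0.15) = 0.4105
−0.41·log₂(0.41) = 0.5274
Sum ≈ 1.8752 → 1.875 bits.

1.875 bits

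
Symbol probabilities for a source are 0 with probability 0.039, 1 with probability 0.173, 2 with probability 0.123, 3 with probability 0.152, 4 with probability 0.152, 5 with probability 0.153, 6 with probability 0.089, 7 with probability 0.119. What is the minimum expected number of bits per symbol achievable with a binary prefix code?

Repeatedly combine the two least-probable nodes; the expected code length is the sum of the merged weights.
merge 39/1000 + 89/1000 → 16/125
merge 119/1000 + 123/1000 → 121/500
merge 16/125 + 19/125 → 7/25
merge 19/125 + 153/1000 → 61/200
merge 173/1000 + 121/500 → 83/200
merge 7/25 + 61/200 → 117/200
merge 83/200 + 117/200 → 1
L = 16/125 + 121/500 + 7/25 + 61/200 + 83/200 + 117/200 + 1 = 591/200 = 2.955 bits/symbol.

2.955 bits/symbol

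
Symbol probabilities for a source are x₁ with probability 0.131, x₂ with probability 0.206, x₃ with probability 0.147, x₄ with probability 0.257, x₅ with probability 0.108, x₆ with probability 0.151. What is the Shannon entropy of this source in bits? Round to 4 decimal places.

2.5227 bits

H = −Σ pᵢ log₂ pᵢ.
−0.131·log₂(0.131) = 0.3841
−0.206·log₂(0.206) = 0.4695
−0.147·log₂(0.147) = 0.4066
−0.257·log₂(0.257) = 0.5038
−0.108·log₂(0.108) = 0.3468
−0.151·log₂(0.151) = 0.4118
Sum ≈ 2.5227 → 2.5227 bits.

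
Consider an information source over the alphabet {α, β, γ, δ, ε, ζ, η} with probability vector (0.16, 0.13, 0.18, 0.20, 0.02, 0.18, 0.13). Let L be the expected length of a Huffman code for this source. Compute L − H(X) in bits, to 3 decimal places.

Entropy H = −Σ p log₂ p ≈ 2.6562 bits.
Huffman merges: 1/50+13/100→3/20; 13/100+3/20→7/25; 4/25+9/50→17/50; 9/50+1/5→19/50; 7/25+17/50→31/50; 19/50+31/50→1. L = 277/100 ≈ 2.7700.
L − H = 2.7700 − 2.6562 = 0.114 bits.

0.114 bits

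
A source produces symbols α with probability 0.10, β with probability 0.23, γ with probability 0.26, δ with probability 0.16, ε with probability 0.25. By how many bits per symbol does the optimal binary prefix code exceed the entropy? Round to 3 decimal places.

Entropy H = −Σ p log₂ p ≈ 2.2482 bits.
Huffman merges: 1/10+4/25→13/50; 23/100+1/4→12/25; 13/50+13/50→13/25; 12/25+13/25→1. L = 113/50 ≈ 2.2600.
L − H = 2.2600 − 2.2482 = 0.012 bits.

0.012 bits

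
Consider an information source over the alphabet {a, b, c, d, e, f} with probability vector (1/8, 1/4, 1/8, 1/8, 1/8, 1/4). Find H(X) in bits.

2.5 bits

Each probability is a power of 1/2, so log₂(1/p) is an integer.
H = Σ p·log₂(1/p) = 1/8·3 + 1/4·2 + 1/8·3 + 1/8·3 + 1/8·3 + 1/4·2 = 2.5 bits.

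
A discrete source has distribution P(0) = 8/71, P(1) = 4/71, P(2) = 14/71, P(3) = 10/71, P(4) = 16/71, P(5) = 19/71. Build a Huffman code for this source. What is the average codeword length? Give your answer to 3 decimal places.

2.479 bits/symbol

Repeatedly combine the two least-probable nodes; the expected code length is the sum of the merged weights.
merge 4/71 + 8/71 → 12/71
merge 10/71 + 12/71 → 22/71
merge 14/71 + 16/71 → 30/71
merge 19/71 + 22/71 → 41/71
merge 30/71 + 41/71 → 1
L = 12/71 + 22/71 + 30/71 + 41/71 + 1 = 176/71 ≈ 2.479 bits/symbol.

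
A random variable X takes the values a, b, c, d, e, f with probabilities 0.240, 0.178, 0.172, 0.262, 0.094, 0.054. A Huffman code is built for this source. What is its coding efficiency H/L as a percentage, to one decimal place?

98.4%

Entropy H = −Σ p log₂ p ≈ 2.4285 bits.
Huffman merges: 27/500+47/500→37/250; 37/250+43/250→8/25; 89/500+6/25→209/500; 131/500+8/25→291/500; 209/500+291/500→1. L = 617/250 ≈ 2.4680.
Efficiency = H/L = 2.4285/2.4680 = 98.4%.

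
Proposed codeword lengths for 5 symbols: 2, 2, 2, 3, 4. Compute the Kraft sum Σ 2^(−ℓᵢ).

0.9375

With common denominator 2^4 = 16: Σ 2^(−ℓᵢ) = 4/16 + 4/16 + 4/16 + 2/16 + 1/16 = 15/16 = 0.9375.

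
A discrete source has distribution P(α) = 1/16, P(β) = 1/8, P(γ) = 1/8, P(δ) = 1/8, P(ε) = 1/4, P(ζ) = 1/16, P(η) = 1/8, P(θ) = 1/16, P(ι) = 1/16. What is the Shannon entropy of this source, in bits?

3 bits

Each probability is a power of 1/2, so log₂(1/p) is an integer.
H = Σ p·log₂(1/p) = 1/16·4 + 1/8·3 + 1/8·3 + 1/8·3 + 1/4·2 + 1/16·4 + 1/8·3 + 1/16·4 + 1/16·4 = 3 bits.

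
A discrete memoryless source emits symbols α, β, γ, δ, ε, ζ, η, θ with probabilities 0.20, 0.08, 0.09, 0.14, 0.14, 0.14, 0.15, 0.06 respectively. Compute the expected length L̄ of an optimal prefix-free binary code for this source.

Repeatedly combine the two least-probable nodes; the expected code length is the sum of the merged weights.
merge 3/50 + 2/25 → 7/50
merge 9/100 + 7/50 → 23/100
merge 7/50 + 7/50 → 7/25
merge 7/50 + 3/20 → 29/100
merge 1/5 + 23/100 → 43/100
merge 7/25 + 29/100 → 57/100
merge 43/100 + 57/100 → 1
L = 7/50 + 23/100 + 7/25 + 29/100 + 43/100 + 57/100 + 1 = 147/50 = 2.94 bits/symbol.

2.94 bits/symbol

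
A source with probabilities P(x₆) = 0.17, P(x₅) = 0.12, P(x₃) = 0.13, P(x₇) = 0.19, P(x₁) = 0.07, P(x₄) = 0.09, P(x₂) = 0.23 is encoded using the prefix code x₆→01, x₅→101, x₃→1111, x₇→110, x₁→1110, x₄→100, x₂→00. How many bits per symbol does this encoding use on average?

L̄ = Σ pᵢ·ℓᵢ = 0.17·2 + 0.12·3 + 0.13·4 + 0.19·3 + 0.07·4 + 0.09·3 + 0.23·2 = 2.8 bits/symbol.

2.8 bits/symbol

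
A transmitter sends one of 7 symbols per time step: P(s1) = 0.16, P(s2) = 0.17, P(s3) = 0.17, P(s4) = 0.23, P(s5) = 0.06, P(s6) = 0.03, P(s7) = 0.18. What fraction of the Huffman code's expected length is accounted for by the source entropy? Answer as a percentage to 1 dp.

97.8%

Entropy H = −Σ p log₂ p ≈ 2.6205 bits.
Huffman merges: 3/100+3/50→9/100; 9/100+4/25→1/4; 17/100+17/100→17/50; 9/50+23/100→41/100; 1/4+17/50→59/100; 41/100+59/100→1. L = 67/25 ≈ 2.6800.
Efficiency = H/L = 2.6205/2.6800 = 97.8%.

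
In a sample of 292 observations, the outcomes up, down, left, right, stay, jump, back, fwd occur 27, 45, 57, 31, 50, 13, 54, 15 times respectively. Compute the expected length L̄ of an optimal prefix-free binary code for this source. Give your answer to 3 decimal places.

2.901 bits/symbol

Probabilities are the counts divided by 292.
Repeatedly combine the two least-probable nodes; the expected code length is the sum of the merged weights.
merge 13/292 + 15/292 → 7/73
merge 27/292 + 7/73 → 55/292
merge 31/292 + 45/292 → 19/73
merge 25/146 + 27/146 → 26/73
merge 55/292 + 57/292 → 28/73
merge 19/73 + 26/73 → 45/73
merge 28/73 + 45/73 → 1
L = 7/73 + 55/292 + 19/73 + 26/73 + 28/73 + 45/73 + 1 = 847/292 ≈ 2.901 bits/symbol.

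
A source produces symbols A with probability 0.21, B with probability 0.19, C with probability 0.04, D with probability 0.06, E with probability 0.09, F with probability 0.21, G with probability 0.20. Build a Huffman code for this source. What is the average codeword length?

2.67 bits/symbol

Repeatedly combine the two least-probable nodes; the expected code length is the sum of the merged weights.
merge 1/25 + 3/50 → 1/10
merge 9/100 + 1/10 → 19/100
merge 19/100 + 19/100 → 19/50
merge 1/5 + 21/100 → 41/100
merge 21/100 + 19/50 → 59/100
merge 41/100 + 59/100 → 1
L = 1/10 + 19/100 + 19/50 + 41/100 + 59/100 + 1 = 267/100 = 2.67 bits/symbol.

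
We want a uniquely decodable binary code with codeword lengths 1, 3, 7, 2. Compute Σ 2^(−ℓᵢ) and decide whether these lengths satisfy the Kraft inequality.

0.8828125; yes

With common denominator 2^7 = 128: Σ 2^(−ℓᵢ) = 64/128 + 16/128 + 1/128 + 32/128 = 113/128 = 0.8828125.
Kraft's inequality requires Σ ≤ 1; here Σ = 0.8828125 ≤ 1, so such a prefix code exists.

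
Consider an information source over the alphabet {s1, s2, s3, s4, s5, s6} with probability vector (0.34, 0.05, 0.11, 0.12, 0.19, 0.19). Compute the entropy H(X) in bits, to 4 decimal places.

H = −Σ pᵢ log₂ pᵢ.
−0.34·log₂(0.34) = 0.5292
−0.05·log₂(0.05) = 0.2161
−0.11·log₂(0.11) = 0.3503
−0.12·log₂(0.12) = 0.3671
−0.19·log₂(0.19) = 0.4552
−0.19·log₂(0.19) = 0.4552
Sum ≈ 2.3731 → 2.3731 bits.

2.3731 bits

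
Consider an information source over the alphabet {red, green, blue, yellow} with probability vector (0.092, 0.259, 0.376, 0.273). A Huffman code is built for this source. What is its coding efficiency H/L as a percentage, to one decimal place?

94.4%

Entropy H = −Σ p log₂ p ≈ 1.8634 bits.
Huffman merges: 23/250+259/1000→351/1000; 273/1000+351/1000→78/125; 47/125+78/125→1. L = 79/40 ≈ 1.9750.
Efficiency = H/L = 1.8634/1.9750 = 94.4%.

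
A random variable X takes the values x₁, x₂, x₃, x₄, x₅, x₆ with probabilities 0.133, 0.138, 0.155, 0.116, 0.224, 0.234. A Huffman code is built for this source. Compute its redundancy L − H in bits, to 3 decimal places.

Entropy H = −Σ p log₂ p ≈ 2.5326 bits.
Huffman merges: 29/250+133/1000→249/1000; 69/500+31/200→293/1000; 28/125+117/500→229/500; 249/1000+293/1000→271/500; 229/500+271/500→1. L = 1271/500 ≈ 2.5420.
L − H = 2.5420 − 2.5326 = 0.009 bits.

0.009 bits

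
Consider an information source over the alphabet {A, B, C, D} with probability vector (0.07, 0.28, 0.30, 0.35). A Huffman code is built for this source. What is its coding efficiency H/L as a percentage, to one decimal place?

Entropy H = −Σ p log₂ p ≈ 1.8340 bits.
Huffman merges: 7/100+7/25→7/20; 3/10+7/20→13/20; 7/20+13/20→1. L = 2 ≈ 2.0000.
Efficiency = H/L = 1.8340/2.0000 = 91.7%.

91.7%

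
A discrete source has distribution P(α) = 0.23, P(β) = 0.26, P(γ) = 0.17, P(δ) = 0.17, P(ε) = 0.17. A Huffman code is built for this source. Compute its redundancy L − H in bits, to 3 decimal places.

Entropy H = −Σ p log₂ p ≈ 2.2967 bits.
Huffman merges: 17/100+17/100→17/50; 17/100+23/100→2/5; 13/50+17/50→3/5; 2/5+3/5→1. L = 117/50 ≈ 2.3400.
L − H = 2.3400 − 2.2967 = 0.043 bits.

0.043 bits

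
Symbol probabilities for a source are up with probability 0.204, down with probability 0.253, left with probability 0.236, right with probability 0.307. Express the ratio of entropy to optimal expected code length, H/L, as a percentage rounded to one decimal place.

Entropy H = −Σ p log₂ p ≈ 1.9841 bits.
Huffman merges: 51/250+59/250→11/25; 253/1000+307/1000→14/25; 11/25+14/25→1. L = 2 ≈ 2.0000.
Efficiency = H/L = 1.9841/2.0000 = 99.2%.

99.2%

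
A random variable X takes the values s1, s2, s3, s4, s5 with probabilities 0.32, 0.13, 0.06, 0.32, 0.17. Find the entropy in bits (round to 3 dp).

H = −Σ pᵢ log₂ pᵢ.
−0.32·log₂(0.32) = 0.5260
−0.13·log₂(0.13) = 0.3826
−0.06·log₂(0.06) = 0.2435
−0.32·log₂(0.32) = 0.5260
−0.17·log₂(0.17) = 0.4346
Sum ≈ 2.1128 → 2.113 bits.

2.113 bits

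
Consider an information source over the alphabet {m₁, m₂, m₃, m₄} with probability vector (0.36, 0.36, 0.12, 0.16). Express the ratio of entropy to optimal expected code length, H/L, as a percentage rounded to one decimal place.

96.4%

Entropy H = −Σ p log₂ p ≈ 1.8513 bits.
Huffman merges: 3/25+4/25→7/25; 7/25+9/25→16/25; 9/25+16/25→1. L = 48/25 ≈ 1.9200.
Efficiency = H/L = 1.8513/1.9200 = 96.4%.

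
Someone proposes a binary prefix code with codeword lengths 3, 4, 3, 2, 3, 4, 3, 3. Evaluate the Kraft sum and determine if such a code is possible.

1; yes

With common denominator 2^4 = 16: Σ 2^(−ℓᵢ) = 2/16 + 1/16 + 2/16 + 4/16 + 2/16 + 1/16 + 2/16 + 2/16 = 16/16 = 1.
Kraft's inequality requires Σ ≤ 1; here Σ = 1 ≤ 1, so such a prefix code exists.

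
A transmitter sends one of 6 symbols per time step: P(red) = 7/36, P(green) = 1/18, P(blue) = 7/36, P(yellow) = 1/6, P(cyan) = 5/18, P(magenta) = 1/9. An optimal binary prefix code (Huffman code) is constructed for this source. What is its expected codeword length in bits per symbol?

Repeatedly combine the two least-probable nodes; the expected code length is the sum of the merged weights.
merge 1/18 + 1/9 → 1/6
merge 1/6 + 1/6 → 1/3
merge 7/36 + 7/36 → 7/18
merge 5/18 + 1/3 → 11/18
merge 7/18 + 11/18 → 1
L = 1/6 + 1/3 + 7/18 + 11/18 + 1 = 5/2 = 2.5 bits/symbol.

2.5 bits/symbol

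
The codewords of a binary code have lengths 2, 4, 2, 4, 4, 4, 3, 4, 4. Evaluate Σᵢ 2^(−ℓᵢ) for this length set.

With common denominator 2^4 = 16: Σ 2^(−ℓᵢ) = 4/16 + 1/16 + 4/16 + 1/16 + 1/16 + 1/16 + 2/16 + 1/16 + 1/16 = 16/16 = 1.

1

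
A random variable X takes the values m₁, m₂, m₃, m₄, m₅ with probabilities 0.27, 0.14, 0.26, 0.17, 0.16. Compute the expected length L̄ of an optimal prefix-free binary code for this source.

Repeatedly combine the two least-probable nodes; the expected code length is the sum of the merged weights.
merge 7/50 + 4/25 → 3/10
merge 17/100 + 13/50 → 43/100
merge 27/100 + 3/10 → 57/100
merge 43/100 + 57/100 → 1
L = 3/10 + 43/100 + 57/100 + 1 = 23/10 = 2.3 bits/symbol.

2.3 bits/symbol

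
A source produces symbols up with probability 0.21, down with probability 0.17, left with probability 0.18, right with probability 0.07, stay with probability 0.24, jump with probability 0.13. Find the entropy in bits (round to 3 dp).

H = −Σ pᵢ log₂ pᵢ.
−0.21·log₂(0.21) = 0.4728
−0.17·log₂(0.17) = 0.4346
−0.18·log₂(0.18) = 0.4453
−0.07·log₂(0.07) = 0.2686
−0.24·log₂(0.24) = 0.4941
−0.13·log₂(0.13) = 0.3826
Sum ≈ 2.4981 → 2.498 bits.

2.498 bits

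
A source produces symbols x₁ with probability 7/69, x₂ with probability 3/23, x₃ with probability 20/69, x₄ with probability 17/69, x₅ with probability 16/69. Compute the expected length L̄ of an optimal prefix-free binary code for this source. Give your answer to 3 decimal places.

Repeatedly combine the two least-probable nodes; the expected code length is the sum of the merged weights.
merge 7/69 + 3/23 → 16/69
merge 16/69 + 16/69 → 32/69
merge 17/69 + 20/69 → 37/69
merge 32/69 + 37/69 → 1
L = 16/69 + 32/69 + 37/69 + 1 = 154/69 ≈ 2.232 bits/symbol.

2.232 bits/symbol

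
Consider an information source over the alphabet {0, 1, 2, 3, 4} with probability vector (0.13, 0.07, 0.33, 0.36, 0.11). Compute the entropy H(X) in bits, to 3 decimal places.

2.060 bits

H = −Σ pᵢ log₂ pᵢ.
−0.13·log₂(0.13) = 0.3826
−0.07·log₂(0.07) = 0.2686
−0.33·log₂(0.33) = 0.5278
−0.36·log₂(0.36) = 0.5306
−0.11·log₂(0.11) = 0.3503
Sum ≈ 2.0599 → 2.060 bits.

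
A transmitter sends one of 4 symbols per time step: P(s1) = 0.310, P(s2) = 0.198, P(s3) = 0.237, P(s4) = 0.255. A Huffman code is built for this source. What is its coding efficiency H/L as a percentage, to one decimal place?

99.1%

Entropy H = −Σ p log₂ p ≈ 1.9814 bits.
Huffman merges: 99/500+237/1000→87/200; 51/200+31/100→113/200; 87/200+113/200→1. L = 2 ≈ 2.0000.
Efficiency = H/L = 1.9814/2.0000 = 99.1%.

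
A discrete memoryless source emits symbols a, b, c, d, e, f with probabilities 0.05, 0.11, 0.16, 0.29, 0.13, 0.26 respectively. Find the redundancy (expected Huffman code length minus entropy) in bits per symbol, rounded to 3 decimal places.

0.055 bits

Entropy H = −Σ p log₂ p ≈ 2.3952 bits.
Huffman merges: 1/20+11/100→4/25; 13/100+4/25→29/100; 4/25+13/50→21/50; 29/100+29/100→29/50; 21/50+29/50→1. L = 49/20 ≈ 2.4500.
L − H = 2.4500 − 2.3952 = 0.055 bits.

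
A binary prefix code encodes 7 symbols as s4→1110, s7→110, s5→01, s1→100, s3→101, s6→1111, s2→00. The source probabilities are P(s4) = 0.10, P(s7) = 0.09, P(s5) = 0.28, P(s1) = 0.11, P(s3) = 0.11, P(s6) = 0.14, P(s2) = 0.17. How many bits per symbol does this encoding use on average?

L̄ = Σ pᵢ·ℓᵢ = 0.10·4 + 0.09·3 + 0.28·2 + 0.11·3 + 0.11·3 + 0.14·4 + 0.17·2 = 2.79 bits/symbol.

2.79 bits/symbol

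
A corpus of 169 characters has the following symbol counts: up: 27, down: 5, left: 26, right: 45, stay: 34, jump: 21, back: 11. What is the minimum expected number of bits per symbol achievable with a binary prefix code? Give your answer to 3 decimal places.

2.627 bits/symbol

Probabilities are the counts divided by 169.
Repeatedly combine the two least-probable nodes; the expected code length is the sum of the merged weights.
merge 5/169 + 11/169 → 16/169
merge 16/169 + 21/169 → 37/169
merge 2/13 + 27/169 → 53/169
merge 34/169 + 37/169 → 71/169
merge 45/169 + 53/169 → 98/169
merge 71/169 + 98/169 → 1
L = 16/169 + 37/169 + 53/169 + 71/169 + 98/169 + 1 = 444/169 ≈ 2.627 bits/symbol.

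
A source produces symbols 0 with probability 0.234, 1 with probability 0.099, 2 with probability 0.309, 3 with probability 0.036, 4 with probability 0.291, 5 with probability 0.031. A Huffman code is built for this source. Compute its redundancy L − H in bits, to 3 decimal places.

Entropy H = −Σ p log₂ p ≈ 2.1904 bits.
Huffman merges: 31/1000+9/250→67/1000; 67/1000+99/1000→83/500; 83/500+117/500→2/5; 291/1000+309/1000→3/5; 2/5+3/5→1. L = 2233/1000 ≈ 2.2330.
L − H = 2.2330 − 2.1904 = 0.043 bits.

0.043 bits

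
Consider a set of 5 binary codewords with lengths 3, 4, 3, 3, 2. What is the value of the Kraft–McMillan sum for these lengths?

With common denominator 2^4 = 16: Σ 2^(−ℓᵢ) = 2/16 + 1/16 + 2/16 + 2/16 + 4/16 = 11/16 = 0.6875.

0.6875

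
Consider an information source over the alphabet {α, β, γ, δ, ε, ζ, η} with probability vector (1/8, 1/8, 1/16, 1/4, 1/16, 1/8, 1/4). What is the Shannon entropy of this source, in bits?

2.625 bits

Each probability is a power of 1/2, so log₂(1/p) is an integer.
H = Σ p·log₂(1/p) = 1/8·3 + 1/8·3 + 1/16·4 + 1/4·2 + 1/16·4 + 1/8·3 + 1/4·2 = 2.625 bits.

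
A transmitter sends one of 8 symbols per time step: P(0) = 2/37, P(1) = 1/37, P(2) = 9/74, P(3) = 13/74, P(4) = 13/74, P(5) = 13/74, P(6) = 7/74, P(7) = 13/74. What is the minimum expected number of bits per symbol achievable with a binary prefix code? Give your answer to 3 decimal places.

2.905 bits/symbol

Repeatedly combine the two least-probable nodes; the expected code length is the sum of the merged weights.
merge 1/37 + 2/37 → 3/37
merge 3/37 + 7/74 → 13/74
merge 9/74 + 13/74 → 11/37
merge 13/74 + 13/74 → 13/37
merge 13/74 + 13/74 → 13/37
merge 11/37 + 13/37 → 24/37
merge 13/37 + 24/37 → 1
L = 3/37 + 13/74 + 11/37 + 13/37 + 13/37 + 24/37 + 1 = 215/74 ≈ 2.905 bits/symbol.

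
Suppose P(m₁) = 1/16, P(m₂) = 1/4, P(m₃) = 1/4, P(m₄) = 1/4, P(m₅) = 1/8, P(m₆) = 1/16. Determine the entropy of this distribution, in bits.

Each probability is a power of 1/2, so log₂(1/p) is an integer.
H = Σ p·log₂(1/p) = 1/16·4 + 1/4·2 + 1/4·2 + 1/4·2 + 1/8·3 + 1/16·4 = 2.375 bits.

2.375 bits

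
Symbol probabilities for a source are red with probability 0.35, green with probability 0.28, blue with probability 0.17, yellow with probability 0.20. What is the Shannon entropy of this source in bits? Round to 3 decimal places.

1.943 bits

H = −Σ pᵢ log₂ pᵢ.
−0.35·log₂(0.35) = 0.5301
−0.28·log₂(0.28) = 0.5142
−0.17·log₂(0.17) = 0.4346
−0.20·log₂(0.20) = 0.4644
Sum ≈ 1.9433 → 1.943 bits.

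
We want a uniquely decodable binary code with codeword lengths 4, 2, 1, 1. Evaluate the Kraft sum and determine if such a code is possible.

With common denominator 2^4 = 16: Σ 2^(−ℓᵢ) = 1/16 + 4/16 + 8/16 + 8/16 = 21/16 = 1.3125.
Kraft's inequality requires Σ ≤ 1; here Σ = 1.3125 > 1, so no such prefix code exists.

1.3125; no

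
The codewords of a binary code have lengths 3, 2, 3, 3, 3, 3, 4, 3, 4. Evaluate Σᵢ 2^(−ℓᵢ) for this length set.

1.125

With common denominator 2^4 = 16: Σ 2^(−ℓᵢ) = 2/16 + 4/16 + 2/16 + 2/16 + 2/16 + 2/16 + 1/16 + 2/16 + 1/16 = 18/16 = 1.125.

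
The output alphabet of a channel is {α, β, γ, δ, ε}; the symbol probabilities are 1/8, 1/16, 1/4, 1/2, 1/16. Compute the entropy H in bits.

Each probability is a power of 1/2, so log₂(1/p) is an integer.
H = Σ p·log₂(1/p) = 1/8·3 + 1/16·4 + 1/4·2 + 1/2·1 + 1/16·4 = 1.875 bits.

1.875 bits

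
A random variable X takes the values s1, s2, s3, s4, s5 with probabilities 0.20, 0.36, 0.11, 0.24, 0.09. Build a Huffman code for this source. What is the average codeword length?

2.2 bits/symbol

Repeatedly combine the two least-probable nodes; the expected code length is the sum of the merged weights.
merge 9/100 + 11/100 → 1/5
merge 1/5 + 1/5 → 2/5
merge 6/25 + 9/25 → 3/5
merge 2/5 + 3/5 → 1
L = 1/5 + 2/5 + 3/5 + 1 = 11/5 = 2.2 bits/symbol.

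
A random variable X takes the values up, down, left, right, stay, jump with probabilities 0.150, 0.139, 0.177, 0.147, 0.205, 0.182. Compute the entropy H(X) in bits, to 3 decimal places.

2.571 bits

H = −Σ pᵢ log₂ pᵢ.
−0.150·log₂(0.150) = 0.4105
−0.139·log₂(0.139) = 0.3957
−0.177·log₂(0.177) = 0.4422
−0.147·log₂(0.147) = 0.4066
−0.205·log₂(0.205) = 0.4687
−0.182·log₂(0.182) = 0.4474
Sum ≈ 2.5711 → 2.571 bits.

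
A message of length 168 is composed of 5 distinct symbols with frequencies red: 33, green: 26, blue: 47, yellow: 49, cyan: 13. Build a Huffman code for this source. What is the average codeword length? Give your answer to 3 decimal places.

2.232 bits/symbol

Probabilities are the counts divided by 168.
Repeatedly combine the two least-probable nodes; the expected code length is the sum of the merged weights.
merge 13/168 + 13/84 → 13/56
merge 11/56 + 13/56 → 3/7
merge 47/168 + 7/24 → 4/7
merge 3/7 + 4/7 → 1
L = 13/56 + 3/7 + 4/7 + 1 = 125/56 ≈ 2.232 bits/symbol.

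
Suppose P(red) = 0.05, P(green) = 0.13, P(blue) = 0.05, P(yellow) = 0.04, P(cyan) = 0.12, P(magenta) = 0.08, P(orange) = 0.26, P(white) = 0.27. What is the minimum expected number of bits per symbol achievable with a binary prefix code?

2.69 bits/symbol

Repeatedly combine the two least-probable nodes; the expected code length is the sum of the merged weights.
merge 1/25 + 1/20 → 9/100
merge 1/20 + 2/25 → 13/100
merge 9/100 + 3/25 → 21/100
merge 13/100 + 13/100 → 13/50
merge 21/100 + 13/50 → 47/100
merge 13/50 + 27/100 → 53/100
merge 47/100 + 53/100 → 1
L = 9/100 + 13/100 + 21/100 + 13/50 + 47/100 + 53/100 + 1 = 269/100 = 2.69 bits/symbol.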